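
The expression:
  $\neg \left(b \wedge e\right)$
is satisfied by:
  {e: False, b: False}
  {b: True, e: False}
  {e: True, b: False}


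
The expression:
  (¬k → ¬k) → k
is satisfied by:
  {k: True}


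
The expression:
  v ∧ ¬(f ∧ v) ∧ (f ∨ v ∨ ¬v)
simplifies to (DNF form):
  v ∧ ¬f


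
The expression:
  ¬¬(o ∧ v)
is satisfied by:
  {o: True, v: True}


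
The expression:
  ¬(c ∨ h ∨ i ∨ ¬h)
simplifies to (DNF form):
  False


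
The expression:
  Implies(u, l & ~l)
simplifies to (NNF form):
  ~u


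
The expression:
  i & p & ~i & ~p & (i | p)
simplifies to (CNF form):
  False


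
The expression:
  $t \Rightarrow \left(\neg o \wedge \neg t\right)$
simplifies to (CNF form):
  $\neg t$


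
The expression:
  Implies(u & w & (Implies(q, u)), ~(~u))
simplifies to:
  True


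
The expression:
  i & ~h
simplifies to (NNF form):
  i & ~h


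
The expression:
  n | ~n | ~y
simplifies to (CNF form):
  True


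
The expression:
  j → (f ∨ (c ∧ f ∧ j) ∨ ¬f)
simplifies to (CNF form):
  True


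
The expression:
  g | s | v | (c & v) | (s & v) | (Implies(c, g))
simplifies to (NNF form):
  g | s | v | ~c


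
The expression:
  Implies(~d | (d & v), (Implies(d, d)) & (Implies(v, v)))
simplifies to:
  True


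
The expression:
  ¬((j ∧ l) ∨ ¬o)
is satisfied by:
  {o: True, l: False, j: False}
  {o: True, j: True, l: False}
  {o: True, l: True, j: False}


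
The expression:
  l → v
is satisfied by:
  {v: True, l: False}
  {l: False, v: False}
  {l: True, v: True}


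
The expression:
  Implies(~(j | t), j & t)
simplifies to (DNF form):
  j | t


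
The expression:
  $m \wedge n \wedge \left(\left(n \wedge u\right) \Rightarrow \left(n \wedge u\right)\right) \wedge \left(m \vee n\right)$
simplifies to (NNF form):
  $m \wedge n$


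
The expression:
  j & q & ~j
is never true.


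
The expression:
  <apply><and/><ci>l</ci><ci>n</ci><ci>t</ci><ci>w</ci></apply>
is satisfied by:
  {t: True, w: True, n: True, l: True}


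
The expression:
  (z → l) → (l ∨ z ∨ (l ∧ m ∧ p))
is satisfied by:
  {z: True, l: True}
  {z: True, l: False}
  {l: True, z: False}


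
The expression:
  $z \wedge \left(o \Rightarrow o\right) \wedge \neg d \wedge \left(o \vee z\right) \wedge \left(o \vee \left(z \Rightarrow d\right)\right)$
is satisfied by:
  {z: True, o: True, d: False}


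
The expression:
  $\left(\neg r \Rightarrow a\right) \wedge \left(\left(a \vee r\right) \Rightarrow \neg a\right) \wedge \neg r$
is never true.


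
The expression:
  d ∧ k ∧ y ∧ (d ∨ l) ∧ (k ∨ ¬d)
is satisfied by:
  {d: True, y: True, k: True}


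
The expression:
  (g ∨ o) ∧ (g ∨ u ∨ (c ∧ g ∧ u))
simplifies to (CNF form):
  (g ∨ o) ∧ (g ∨ u)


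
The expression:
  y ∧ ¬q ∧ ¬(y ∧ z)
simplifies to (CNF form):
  y ∧ ¬q ∧ ¬z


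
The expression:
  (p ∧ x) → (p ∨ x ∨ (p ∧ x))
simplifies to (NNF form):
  True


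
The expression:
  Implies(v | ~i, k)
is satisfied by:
  {i: True, k: True, v: False}
  {k: True, v: False, i: False}
  {i: True, k: True, v: True}
  {k: True, v: True, i: False}
  {i: True, v: False, k: False}


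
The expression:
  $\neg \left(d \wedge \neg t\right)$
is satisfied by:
  {t: True, d: False}
  {d: False, t: False}
  {d: True, t: True}


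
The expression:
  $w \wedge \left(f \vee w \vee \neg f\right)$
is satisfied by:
  {w: True}


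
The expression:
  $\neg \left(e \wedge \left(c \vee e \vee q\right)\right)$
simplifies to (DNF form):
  $\neg e$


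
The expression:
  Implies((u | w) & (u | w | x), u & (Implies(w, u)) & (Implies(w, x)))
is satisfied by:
  {x: True, u: True, w: False}
  {x: True, u: False, w: False}
  {u: True, x: False, w: False}
  {x: False, u: False, w: False}
  {x: True, w: True, u: True}


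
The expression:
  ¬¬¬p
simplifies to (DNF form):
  ¬p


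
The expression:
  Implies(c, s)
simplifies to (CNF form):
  s | ~c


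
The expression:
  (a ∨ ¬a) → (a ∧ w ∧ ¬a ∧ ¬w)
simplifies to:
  False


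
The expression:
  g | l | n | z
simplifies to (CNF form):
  g | l | n | z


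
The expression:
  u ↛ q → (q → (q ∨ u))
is always true.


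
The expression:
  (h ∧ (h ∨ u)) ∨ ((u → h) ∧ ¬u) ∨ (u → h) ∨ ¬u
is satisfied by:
  {h: True, u: False}
  {u: False, h: False}
  {u: True, h: True}


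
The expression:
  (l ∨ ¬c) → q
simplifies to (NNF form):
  q ∨ (c ∧ ¬l)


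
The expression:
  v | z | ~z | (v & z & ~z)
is always true.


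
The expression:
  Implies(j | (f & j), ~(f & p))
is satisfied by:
  {p: False, j: False, f: False}
  {f: True, p: False, j: False}
  {j: True, p: False, f: False}
  {f: True, j: True, p: False}
  {p: True, f: False, j: False}
  {f: True, p: True, j: False}
  {j: True, p: True, f: False}


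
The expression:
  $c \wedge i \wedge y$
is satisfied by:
  {c: True, i: True, y: True}


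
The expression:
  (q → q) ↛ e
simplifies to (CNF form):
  ¬e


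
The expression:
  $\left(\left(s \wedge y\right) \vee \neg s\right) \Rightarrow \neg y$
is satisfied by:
  {y: False}


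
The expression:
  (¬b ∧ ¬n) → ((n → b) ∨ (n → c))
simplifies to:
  True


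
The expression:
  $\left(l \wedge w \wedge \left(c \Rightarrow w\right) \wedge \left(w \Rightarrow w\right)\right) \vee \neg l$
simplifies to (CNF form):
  $w \vee \neg l$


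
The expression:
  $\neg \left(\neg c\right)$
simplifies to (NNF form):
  $c$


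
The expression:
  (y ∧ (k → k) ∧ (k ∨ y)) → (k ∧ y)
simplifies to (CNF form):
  k ∨ ¬y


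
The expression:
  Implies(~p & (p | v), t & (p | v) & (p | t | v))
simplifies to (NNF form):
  p | t | ~v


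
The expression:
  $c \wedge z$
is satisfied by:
  {c: True, z: True}


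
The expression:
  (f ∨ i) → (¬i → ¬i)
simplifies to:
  True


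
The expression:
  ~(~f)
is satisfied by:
  {f: True}


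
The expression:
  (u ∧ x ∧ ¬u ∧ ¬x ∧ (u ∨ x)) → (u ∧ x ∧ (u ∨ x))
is always true.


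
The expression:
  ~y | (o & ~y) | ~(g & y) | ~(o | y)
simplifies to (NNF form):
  ~g | ~y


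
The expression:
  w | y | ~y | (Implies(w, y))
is always true.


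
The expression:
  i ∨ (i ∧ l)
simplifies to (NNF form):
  i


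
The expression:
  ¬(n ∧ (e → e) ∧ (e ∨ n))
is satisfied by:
  {n: False}


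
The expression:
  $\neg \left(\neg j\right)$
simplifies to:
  $j$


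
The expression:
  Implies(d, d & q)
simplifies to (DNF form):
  q | ~d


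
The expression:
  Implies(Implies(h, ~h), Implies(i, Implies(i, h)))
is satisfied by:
  {h: True, i: False}
  {i: False, h: False}
  {i: True, h: True}


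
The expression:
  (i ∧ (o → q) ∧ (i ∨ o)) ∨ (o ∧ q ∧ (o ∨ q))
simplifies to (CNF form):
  (i ∨ o) ∧ (i ∨ q) ∧ (o ∨ ¬o) ∧ (q ∨ ¬o)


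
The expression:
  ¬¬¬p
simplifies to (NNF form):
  ¬p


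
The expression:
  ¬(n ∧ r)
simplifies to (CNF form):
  ¬n ∨ ¬r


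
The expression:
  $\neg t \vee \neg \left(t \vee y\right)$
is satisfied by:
  {t: False}


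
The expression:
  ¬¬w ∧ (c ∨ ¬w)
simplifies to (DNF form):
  c ∧ w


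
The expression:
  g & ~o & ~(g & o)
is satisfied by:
  {g: True, o: False}


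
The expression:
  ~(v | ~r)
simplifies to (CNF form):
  r & ~v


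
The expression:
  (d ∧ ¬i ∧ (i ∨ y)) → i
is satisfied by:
  {i: True, d: False, y: False}
  {d: False, y: False, i: False}
  {i: True, y: True, d: False}
  {y: True, d: False, i: False}
  {i: True, d: True, y: False}
  {d: True, i: False, y: False}
  {i: True, y: True, d: True}


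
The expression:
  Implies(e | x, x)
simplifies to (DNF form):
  x | ~e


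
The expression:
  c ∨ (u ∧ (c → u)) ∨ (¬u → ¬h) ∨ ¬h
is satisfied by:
  {c: True, u: True, h: False}
  {c: True, h: False, u: False}
  {u: True, h: False, c: False}
  {u: False, h: False, c: False}
  {c: True, u: True, h: True}
  {c: True, h: True, u: False}
  {u: True, h: True, c: False}


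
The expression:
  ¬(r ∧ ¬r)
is always true.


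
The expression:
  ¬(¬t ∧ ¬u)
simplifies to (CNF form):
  t ∨ u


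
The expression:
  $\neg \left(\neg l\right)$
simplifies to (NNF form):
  $l$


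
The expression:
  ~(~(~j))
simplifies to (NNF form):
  ~j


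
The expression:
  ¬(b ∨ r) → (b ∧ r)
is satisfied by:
  {r: True, b: True}
  {r: True, b: False}
  {b: True, r: False}


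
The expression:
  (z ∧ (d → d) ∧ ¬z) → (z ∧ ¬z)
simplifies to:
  True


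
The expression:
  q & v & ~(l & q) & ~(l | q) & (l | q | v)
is never true.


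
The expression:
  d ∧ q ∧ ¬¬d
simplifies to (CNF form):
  d ∧ q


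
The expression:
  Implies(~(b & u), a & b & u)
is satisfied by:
  {u: True, b: True}


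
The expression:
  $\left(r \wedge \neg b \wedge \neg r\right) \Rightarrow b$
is always true.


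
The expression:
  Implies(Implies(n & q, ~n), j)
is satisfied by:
  {q: True, j: True, n: True}
  {q: True, j: True, n: False}
  {j: True, n: True, q: False}
  {j: True, n: False, q: False}
  {q: True, n: True, j: False}


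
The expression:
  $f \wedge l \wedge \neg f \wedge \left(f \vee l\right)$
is never true.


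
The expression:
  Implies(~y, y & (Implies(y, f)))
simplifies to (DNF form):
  y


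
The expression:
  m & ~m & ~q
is never true.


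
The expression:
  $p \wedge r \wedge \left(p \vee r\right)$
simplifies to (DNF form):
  $p \wedge r$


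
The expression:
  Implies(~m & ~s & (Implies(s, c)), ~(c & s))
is always true.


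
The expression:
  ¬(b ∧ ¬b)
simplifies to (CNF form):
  True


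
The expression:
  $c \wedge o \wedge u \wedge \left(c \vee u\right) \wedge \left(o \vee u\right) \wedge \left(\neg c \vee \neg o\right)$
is never true.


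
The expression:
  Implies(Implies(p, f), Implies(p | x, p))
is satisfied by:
  {p: True, x: False}
  {x: False, p: False}
  {x: True, p: True}


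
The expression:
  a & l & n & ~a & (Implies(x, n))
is never true.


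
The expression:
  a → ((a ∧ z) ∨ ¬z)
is always true.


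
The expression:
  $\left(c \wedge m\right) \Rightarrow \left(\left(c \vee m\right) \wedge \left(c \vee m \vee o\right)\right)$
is always true.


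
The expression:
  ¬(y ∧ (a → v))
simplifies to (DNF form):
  (a ∧ ¬v) ∨ ¬y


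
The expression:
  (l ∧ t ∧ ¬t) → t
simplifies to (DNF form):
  True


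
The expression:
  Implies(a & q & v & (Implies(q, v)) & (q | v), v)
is always true.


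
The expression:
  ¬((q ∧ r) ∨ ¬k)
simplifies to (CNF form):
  k ∧ (¬q ∨ ¬r)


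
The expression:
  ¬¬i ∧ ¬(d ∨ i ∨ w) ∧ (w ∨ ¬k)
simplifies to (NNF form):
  False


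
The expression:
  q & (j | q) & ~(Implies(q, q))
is never true.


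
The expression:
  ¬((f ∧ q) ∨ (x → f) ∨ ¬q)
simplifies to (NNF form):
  q ∧ x ∧ ¬f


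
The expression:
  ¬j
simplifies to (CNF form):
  ¬j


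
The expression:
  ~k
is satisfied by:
  {k: False}


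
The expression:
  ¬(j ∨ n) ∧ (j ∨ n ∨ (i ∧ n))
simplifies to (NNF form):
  False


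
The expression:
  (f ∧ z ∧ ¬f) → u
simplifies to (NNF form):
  True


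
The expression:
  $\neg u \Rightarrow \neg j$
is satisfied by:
  {u: True, j: False}
  {j: False, u: False}
  {j: True, u: True}


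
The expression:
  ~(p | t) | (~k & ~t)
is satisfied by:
  {t: False, p: False, k: False}
  {k: True, t: False, p: False}
  {p: True, t: False, k: False}


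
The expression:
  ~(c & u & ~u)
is always true.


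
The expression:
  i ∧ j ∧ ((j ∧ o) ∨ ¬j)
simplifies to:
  i ∧ j ∧ o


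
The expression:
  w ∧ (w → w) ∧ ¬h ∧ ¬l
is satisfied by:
  {w: True, h: False, l: False}


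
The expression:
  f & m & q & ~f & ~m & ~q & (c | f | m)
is never true.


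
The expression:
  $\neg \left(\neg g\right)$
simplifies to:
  $g$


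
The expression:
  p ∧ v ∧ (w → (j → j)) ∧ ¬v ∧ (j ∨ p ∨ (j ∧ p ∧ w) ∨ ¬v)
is never true.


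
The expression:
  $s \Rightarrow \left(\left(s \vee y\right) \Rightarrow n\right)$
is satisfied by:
  {n: True, s: False}
  {s: False, n: False}
  {s: True, n: True}


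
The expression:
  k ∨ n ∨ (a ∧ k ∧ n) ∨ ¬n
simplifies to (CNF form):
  True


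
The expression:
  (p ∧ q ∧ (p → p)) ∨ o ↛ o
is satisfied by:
  {p: True, q: True}


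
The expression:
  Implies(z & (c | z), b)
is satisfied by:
  {b: True, z: False}
  {z: False, b: False}
  {z: True, b: True}


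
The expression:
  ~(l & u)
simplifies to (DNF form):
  ~l | ~u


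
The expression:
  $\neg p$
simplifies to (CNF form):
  $\neg p$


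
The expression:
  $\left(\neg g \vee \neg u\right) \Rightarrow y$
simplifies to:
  $y \vee \left(g \wedge u\right)$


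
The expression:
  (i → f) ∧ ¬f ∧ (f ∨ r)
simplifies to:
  r ∧ ¬f ∧ ¬i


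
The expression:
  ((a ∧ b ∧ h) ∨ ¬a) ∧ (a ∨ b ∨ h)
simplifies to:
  (b ∧ h) ∨ (b ∧ ¬a) ∨ (h ∧ ¬a)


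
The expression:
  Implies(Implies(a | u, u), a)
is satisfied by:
  {a: True}


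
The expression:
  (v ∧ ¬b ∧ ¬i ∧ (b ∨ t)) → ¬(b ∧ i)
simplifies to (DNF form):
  True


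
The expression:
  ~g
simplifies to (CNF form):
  ~g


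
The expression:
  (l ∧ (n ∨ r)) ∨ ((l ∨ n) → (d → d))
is always true.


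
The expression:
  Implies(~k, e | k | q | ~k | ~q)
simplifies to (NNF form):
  True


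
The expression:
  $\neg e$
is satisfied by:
  {e: False}


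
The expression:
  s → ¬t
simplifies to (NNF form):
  ¬s ∨ ¬t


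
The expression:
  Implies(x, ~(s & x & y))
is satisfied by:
  {s: False, y: False, x: False}
  {x: True, s: False, y: False}
  {y: True, s: False, x: False}
  {x: True, y: True, s: False}
  {s: True, x: False, y: False}
  {x: True, s: True, y: False}
  {y: True, s: True, x: False}


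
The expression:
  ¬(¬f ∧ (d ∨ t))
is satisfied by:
  {f: True, d: False, t: False}
  {t: True, f: True, d: False}
  {f: True, d: True, t: False}
  {t: True, f: True, d: True}
  {t: False, d: False, f: False}


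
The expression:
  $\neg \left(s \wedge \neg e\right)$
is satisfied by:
  {e: True, s: False}
  {s: False, e: False}
  {s: True, e: True}


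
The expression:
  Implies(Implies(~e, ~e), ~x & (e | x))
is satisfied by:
  {e: True, x: False}


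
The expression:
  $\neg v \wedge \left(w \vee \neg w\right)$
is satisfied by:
  {v: False}


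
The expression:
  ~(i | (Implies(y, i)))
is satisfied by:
  {y: True, i: False}


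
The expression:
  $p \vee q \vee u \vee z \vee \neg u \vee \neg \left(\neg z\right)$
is always true.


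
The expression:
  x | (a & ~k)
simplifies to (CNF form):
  (a | x) & (x | ~k)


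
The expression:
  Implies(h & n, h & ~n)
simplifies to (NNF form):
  ~h | ~n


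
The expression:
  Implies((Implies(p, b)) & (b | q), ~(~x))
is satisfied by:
  {x: True, p: True, q: False, b: False}
  {x: True, p: False, q: False, b: False}
  {x: True, q: True, p: True, b: False}
  {x: True, q: True, p: False, b: False}
  {x: True, b: True, p: True, q: False}
  {x: True, b: True, p: False, q: False}
  {x: True, b: True, q: True, p: True}
  {x: True, b: True, q: True, p: False}
  {p: True, x: False, q: False, b: False}
  {x: False, p: False, q: False, b: False}
  {q: True, p: True, x: False, b: False}


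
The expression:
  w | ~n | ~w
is always true.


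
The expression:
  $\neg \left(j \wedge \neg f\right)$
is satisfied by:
  {f: True, j: False}
  {j: False, f: False}
  {j: True, f: True}


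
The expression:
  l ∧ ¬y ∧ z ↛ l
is never true.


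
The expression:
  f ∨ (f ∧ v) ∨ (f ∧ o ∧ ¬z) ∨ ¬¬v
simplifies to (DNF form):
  f ∨ v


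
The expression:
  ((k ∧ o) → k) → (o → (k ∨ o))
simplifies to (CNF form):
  True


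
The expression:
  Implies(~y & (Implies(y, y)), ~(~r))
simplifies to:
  r | y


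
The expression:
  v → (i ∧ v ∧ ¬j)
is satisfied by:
  {i: True, j: False, v: False}
  {j: False, v: False, i: False}
  {i: True, j: True, v: False}
  {j: True, i: False, v: False}
  {v: True, i: True, j: False}


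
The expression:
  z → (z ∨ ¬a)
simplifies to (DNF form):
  True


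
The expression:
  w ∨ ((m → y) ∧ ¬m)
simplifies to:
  w ∨ ¬m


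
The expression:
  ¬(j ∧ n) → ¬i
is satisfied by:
  {j: True, n: True, i: False}
  {j: True, n: False, i: False}
  {n: True, j: False, i: False}
  {j: False, n: False, i: False}
  {i: True, j: True, n: True}


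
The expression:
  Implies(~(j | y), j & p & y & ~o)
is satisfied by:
  {y: True, j: True}
  {y: True, j: False}
  {j: True, y: False}


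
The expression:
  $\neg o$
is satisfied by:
  {o: False}


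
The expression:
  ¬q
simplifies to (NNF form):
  ¬q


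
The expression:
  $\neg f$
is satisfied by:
  {f: False}


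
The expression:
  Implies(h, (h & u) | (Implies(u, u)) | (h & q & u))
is always true.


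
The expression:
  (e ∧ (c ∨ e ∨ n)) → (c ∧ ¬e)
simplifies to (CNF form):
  ¬e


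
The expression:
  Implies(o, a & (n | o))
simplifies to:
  a | ~o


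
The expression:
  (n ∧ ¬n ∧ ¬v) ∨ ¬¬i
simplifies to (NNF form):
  i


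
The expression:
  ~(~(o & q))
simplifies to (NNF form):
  o & q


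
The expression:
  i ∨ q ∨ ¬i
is always true.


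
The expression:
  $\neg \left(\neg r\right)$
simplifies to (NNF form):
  $r$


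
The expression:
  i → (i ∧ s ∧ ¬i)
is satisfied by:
  {i: False}


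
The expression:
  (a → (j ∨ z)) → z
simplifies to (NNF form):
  z ∨ (a ∧ ¬j)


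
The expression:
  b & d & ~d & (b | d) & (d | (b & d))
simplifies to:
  False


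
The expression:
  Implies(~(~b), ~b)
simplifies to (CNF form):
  ~b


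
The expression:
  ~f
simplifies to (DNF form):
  ~f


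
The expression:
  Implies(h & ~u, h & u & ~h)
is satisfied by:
  {u: True, h: False}
  {h: False, u: False}
  {h: True, u: True}


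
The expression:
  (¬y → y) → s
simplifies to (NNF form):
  s ∨ ¬y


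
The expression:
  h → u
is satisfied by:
  {u: True, h: False}
  {h: False, u: False}
  {h: True, u: True}


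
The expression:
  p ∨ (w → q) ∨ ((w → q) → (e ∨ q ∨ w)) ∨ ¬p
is always true.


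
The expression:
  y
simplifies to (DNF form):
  y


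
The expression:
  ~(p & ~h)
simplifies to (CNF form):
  h | ~p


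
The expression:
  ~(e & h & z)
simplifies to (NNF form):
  ~e | ~h | ~z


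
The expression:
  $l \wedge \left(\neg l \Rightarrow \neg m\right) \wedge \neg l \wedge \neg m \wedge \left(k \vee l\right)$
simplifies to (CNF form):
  $\text{False}$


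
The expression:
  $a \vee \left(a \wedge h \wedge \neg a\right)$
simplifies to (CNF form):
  $a$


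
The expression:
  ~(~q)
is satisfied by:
  {q: True}


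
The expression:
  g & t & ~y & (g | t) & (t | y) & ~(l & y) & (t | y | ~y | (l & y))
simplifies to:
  g & t & ~y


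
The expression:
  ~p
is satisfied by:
  {p: False}


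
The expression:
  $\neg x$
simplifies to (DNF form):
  $\neg x$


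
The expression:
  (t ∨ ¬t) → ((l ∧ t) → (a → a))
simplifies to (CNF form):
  True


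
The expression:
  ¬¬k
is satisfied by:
  {k: True}


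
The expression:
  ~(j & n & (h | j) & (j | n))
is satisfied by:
  {n: False, j: False}
  {j: True, n: False}
  {n: True, j: False}


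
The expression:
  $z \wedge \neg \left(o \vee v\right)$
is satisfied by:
  {z: True, v: False, o: False}


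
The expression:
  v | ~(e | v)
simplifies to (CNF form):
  v | ~e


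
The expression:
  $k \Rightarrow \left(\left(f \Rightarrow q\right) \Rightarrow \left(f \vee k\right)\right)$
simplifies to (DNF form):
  $\text{True}$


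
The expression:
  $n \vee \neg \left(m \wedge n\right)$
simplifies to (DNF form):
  $\text{True}$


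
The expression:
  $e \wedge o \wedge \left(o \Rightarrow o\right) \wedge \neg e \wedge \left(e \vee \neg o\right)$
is never true.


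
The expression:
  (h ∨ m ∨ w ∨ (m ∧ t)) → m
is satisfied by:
  {m: True, h: False, w: False}
  {m: True, w: True, h: False}
  {m: True, h: True, w: False}
  {m: True, w: True, h: True}
  {w: False, h: False, m: False}


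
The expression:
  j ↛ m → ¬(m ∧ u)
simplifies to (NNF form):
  True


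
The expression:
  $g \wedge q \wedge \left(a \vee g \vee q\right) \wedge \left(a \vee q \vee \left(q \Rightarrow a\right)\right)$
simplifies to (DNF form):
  $g \wedge q$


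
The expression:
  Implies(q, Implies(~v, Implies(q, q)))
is always true.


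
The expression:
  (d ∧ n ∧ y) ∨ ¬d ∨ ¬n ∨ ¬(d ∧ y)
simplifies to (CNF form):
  True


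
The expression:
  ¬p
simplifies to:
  ¬p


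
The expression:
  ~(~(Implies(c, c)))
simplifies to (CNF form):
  True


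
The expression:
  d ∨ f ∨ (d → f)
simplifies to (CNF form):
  True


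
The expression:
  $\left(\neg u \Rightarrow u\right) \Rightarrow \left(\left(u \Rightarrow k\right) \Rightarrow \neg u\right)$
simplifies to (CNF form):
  $\neg k \vee \neg u$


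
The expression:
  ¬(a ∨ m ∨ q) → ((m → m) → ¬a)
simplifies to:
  True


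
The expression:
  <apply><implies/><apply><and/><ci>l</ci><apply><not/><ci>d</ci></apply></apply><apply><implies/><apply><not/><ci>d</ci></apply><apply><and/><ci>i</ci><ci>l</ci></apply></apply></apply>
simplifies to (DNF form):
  <apply><or/><ci>d</ci><ci>i</ci><apply><not/><ci>l</ci></apply></apply>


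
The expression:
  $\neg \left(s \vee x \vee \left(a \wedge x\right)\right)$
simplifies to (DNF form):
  $\neg s \wedge \neg x$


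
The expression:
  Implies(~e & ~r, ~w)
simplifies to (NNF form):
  e | r | ~w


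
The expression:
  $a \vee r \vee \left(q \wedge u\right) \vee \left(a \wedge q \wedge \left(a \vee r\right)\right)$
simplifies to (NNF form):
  $a \vee r \vee \left(q \wedge u\right)$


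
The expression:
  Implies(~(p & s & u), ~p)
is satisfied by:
  {s: True, u: True, p: False}
  {s: True, u: False, p: False}
  {u: True, s: False, p: False}
  {s: False, u: False, p: False}
  {s: True, p: True, u: True}


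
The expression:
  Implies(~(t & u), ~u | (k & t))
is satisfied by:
  {t: True, u: False}
  {u: False, t: False}
  {u: True, t: True}


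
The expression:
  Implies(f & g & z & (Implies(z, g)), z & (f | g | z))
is always true.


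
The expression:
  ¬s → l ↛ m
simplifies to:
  s ∨ (l ∧ ¬m)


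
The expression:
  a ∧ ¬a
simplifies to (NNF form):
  False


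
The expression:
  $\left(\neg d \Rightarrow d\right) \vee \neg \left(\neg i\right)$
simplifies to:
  $d \vee i$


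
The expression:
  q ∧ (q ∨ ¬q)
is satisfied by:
  {q: True}


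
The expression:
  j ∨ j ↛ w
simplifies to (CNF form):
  j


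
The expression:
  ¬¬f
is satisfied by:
  {f: True}


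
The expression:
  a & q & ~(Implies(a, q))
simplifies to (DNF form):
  False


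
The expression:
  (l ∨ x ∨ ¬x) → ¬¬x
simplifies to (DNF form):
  x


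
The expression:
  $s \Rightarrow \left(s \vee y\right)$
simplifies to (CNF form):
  $\text{True}$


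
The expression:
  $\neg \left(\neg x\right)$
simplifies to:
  $x$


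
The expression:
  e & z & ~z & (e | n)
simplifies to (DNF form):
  False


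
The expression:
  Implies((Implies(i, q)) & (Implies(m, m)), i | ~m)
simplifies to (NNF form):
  i | ~m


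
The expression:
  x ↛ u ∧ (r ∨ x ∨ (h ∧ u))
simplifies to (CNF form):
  x ∧ ¬u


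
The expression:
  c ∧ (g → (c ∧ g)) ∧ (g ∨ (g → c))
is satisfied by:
  {c: True}


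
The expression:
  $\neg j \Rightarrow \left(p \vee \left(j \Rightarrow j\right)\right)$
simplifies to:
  $\text{True}$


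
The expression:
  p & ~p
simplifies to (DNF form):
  False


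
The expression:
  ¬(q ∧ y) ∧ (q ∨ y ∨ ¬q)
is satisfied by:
  {q: False, y: False}
  {y: True, q: False}
  {q: True, y: False}


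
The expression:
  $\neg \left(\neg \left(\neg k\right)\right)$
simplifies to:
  $\neg k$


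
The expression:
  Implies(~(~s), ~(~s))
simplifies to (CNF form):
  True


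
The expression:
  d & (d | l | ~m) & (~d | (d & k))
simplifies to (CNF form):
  d & k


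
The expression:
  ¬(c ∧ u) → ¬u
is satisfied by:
  {c: True, u: False}
  {u: False, c: False}
  {u: True, c: True}


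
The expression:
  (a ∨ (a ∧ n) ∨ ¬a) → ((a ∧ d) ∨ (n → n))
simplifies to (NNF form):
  True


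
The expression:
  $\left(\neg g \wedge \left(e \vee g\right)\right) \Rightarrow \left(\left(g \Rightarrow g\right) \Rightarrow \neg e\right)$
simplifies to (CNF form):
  $g \vee \neg e$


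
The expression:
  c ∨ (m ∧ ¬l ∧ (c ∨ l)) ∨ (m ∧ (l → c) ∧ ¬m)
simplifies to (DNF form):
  c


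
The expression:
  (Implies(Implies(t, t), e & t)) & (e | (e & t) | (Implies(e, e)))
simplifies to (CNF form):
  e & t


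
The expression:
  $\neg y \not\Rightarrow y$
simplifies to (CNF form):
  $\neg y$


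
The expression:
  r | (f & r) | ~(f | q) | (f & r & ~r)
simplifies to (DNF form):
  r | (~f & ~q)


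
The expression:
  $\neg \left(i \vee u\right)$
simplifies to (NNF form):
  $\neg i \wedge \neg u$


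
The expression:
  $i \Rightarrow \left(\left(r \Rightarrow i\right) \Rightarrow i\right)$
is always true.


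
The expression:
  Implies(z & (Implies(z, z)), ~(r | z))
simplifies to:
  ~z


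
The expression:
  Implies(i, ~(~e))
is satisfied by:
  {e: True, i: False}
  {i: False, e: False}
  {i: True, e: True}


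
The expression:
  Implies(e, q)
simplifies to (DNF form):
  q | ~e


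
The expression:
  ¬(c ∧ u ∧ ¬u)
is always true.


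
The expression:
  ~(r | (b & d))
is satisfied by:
  {r: False, d: False, b: False}
  {b: True, r: False, d: False}
  {d: True, r: False, b: False}


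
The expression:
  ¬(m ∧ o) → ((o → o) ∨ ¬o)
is always true.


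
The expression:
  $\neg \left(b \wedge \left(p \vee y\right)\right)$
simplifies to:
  $\left(\neg p \wedge \neg y\right) \vee \neg b$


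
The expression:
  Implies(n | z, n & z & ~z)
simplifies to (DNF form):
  ~n & ~z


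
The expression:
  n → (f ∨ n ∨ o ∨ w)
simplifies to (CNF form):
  True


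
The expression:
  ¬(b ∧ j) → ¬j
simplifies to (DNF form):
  b ∨ ¬j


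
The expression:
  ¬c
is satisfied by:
  {c: False}


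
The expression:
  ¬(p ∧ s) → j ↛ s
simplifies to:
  (j ∧ ¬s) ∨ (p ∧ s)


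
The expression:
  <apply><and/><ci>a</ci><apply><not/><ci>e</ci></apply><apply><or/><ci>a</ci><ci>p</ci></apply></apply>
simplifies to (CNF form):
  <apply><and/><ci>a</ci><apply><not/><ci>e</ci></apply></apply>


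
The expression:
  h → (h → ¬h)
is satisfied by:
  {h: False}


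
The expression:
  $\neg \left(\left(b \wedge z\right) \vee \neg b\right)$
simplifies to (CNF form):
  $b \wedge \neg z$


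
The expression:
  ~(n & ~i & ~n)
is always true.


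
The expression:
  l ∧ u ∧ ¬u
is never true.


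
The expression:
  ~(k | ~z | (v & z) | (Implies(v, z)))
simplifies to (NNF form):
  False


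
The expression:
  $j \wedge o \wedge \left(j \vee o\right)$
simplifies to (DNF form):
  $j \wedge o$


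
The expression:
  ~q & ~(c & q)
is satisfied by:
  {q: False}


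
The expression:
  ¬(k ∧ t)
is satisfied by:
  {k: False, t: False}
  {t: True, k: False}
  {k: True, t: False}


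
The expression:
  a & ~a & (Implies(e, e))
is never true.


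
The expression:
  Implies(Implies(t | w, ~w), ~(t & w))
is always true.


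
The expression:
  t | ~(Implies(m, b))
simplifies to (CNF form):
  (m | t) & (t | ~b)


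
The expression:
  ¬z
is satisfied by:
  {z: False}


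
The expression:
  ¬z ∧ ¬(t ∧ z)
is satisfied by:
  {z: False}


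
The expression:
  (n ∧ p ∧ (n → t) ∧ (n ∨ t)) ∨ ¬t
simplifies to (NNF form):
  (n ∧ p) ∨ ¬t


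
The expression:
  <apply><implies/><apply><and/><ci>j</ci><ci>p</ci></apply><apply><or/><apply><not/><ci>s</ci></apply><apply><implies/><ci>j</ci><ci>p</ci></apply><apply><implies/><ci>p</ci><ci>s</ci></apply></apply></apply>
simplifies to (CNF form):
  <true/>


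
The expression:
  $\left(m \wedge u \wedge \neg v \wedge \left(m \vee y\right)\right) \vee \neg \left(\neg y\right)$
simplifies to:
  $y \vee \left(m \wedge u \wedge \neg v\right)$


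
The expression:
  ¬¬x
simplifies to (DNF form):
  x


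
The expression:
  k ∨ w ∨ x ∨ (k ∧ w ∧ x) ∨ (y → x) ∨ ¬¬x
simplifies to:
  k ∨ w ∨ x ∨ ¬y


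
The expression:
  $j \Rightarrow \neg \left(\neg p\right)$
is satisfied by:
  {p: True, j: False}
  {j: False, p: False}
  {j: True, p: True}


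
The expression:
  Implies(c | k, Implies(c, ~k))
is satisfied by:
  {k: False, c: False}
  {c: True, k: False}
  {k: True, c: False}


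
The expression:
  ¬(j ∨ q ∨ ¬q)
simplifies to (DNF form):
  False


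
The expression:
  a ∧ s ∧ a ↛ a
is never true.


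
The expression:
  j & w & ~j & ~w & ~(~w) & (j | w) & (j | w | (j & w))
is never true.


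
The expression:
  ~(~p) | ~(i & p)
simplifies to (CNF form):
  True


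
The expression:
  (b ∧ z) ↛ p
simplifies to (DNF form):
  b ∧ z ∧ ¬p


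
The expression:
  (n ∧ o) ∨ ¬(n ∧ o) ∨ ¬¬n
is always true.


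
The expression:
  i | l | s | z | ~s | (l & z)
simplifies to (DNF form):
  True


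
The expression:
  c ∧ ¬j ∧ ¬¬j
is never true.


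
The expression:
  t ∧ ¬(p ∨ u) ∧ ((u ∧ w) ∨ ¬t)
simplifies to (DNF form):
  False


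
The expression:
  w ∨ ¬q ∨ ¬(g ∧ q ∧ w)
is always true.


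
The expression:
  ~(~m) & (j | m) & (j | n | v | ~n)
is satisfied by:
  {m: True}


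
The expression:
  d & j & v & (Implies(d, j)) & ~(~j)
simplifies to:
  d & j & v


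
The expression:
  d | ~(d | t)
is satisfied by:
  {d: True, t: False}
  {t: False, d: False}
  {t: True, d: True}


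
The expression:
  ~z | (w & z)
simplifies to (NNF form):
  w | ~z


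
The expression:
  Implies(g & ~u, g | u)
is always true.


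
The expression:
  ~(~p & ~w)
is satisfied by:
  {p: True, w: True}
  {p: True, w: False}
  {w: True, p: False}


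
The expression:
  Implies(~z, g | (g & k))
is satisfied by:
  {z: True, g: True}
  {z: True, g: False}
  {g: True, z: False}


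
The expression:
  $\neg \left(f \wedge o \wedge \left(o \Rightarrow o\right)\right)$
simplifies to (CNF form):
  $\neg f \vee \neg o$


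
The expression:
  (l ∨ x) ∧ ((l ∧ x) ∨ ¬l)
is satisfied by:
  {x: True}


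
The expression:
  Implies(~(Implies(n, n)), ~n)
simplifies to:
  True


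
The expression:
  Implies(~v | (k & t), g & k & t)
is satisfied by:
  {v: True, g: True, t: False, k: False}
  {v: True, g: False, t: False, k: False}
  {k: True, v: True, g: True, t: False}
  {k: True, v: True, g: False, t: False}
  {v: True, t: True, g: True, k: False}
  {v: True, t: True, g: False, k: False}
  {v: True, t: True, k: True, g: True}
  {k: True, t: True, g: True, v: False}


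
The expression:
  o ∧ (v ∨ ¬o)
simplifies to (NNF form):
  o ∧ v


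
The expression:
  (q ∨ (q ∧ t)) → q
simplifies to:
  True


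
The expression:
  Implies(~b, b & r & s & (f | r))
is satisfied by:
  {b: True}


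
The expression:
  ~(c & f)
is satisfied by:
  {c: False, f: False}
  {f: True, c: False}
  {c: True, f: False}


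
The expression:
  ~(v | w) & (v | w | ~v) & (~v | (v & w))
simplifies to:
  ~v & ~w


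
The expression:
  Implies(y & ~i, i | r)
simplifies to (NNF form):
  i | r | ~y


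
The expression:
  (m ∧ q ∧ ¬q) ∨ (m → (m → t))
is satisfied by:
  {t: True, m: False}
  {m: False, t: False}
  {m: True, t: True}


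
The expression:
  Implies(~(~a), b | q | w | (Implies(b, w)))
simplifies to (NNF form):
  True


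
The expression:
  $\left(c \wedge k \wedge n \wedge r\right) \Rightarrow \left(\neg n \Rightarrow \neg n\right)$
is always true.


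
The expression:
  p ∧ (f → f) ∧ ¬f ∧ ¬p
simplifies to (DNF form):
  False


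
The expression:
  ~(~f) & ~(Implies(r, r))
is never true.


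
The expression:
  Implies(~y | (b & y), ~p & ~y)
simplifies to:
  (y & ~b) | (~p & ~y)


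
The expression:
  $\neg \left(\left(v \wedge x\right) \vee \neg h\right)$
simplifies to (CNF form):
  $h \wedge \left(\neg v \vee \neg x\right)$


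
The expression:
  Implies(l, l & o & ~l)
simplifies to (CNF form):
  ~l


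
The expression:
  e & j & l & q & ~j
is never true.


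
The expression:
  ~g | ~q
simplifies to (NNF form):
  ~g | ~q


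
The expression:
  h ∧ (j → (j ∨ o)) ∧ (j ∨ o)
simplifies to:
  h ∧ (j ∨ o)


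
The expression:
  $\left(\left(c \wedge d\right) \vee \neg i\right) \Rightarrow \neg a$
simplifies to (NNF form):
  $\left(i \wedge \neg c\right) \vee \left(i \wedge \neg d\right) \vee \neg a$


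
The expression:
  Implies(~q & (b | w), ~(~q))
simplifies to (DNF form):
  q | (~b & ~w)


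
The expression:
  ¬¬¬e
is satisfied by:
  {e: False}


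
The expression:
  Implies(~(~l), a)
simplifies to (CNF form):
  a | ~l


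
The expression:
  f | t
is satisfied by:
  {t: True, f: True}
  {t: True, f: False}
  {f: True, t: False}


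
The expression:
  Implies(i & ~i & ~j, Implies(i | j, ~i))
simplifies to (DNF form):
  True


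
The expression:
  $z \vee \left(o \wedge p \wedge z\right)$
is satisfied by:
  {z: True}


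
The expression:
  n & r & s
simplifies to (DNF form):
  n & r & s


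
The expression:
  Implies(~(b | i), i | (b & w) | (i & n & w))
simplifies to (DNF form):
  b | i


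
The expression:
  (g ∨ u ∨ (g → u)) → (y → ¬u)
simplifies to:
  ¬u ∨ ¬y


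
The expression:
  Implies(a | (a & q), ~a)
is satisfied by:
  {a: False}


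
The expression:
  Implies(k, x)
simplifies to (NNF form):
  x | ~k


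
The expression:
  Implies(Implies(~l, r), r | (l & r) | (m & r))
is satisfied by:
  {r: True, l: False}
  {l: False, r: False}
  {l: True, r: True}


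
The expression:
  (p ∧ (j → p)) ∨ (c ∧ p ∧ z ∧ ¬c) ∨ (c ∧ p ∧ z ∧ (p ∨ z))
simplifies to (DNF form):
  p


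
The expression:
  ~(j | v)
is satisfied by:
  {v: False, j: False}


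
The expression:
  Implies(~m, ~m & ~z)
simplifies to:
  m | ~z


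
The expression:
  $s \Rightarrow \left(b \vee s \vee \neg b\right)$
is always true.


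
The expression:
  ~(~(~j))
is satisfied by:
  {j: False}


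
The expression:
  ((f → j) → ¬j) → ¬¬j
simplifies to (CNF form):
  j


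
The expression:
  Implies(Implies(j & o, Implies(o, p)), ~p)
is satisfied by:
  {p: False}


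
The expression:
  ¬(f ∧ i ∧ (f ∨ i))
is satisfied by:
  {i: False, f: False}
  {f: True, i: False}
  {i: True, f: False}


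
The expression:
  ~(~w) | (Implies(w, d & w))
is always true.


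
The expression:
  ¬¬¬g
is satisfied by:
  {g: False}


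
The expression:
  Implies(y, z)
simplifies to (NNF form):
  z | ~y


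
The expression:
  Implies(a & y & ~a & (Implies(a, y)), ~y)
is always true.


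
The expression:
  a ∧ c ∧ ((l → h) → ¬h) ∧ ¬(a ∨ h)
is never true.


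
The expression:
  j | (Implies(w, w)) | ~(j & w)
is always true.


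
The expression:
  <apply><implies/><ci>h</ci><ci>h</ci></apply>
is always true.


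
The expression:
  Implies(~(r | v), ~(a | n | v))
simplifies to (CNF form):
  (r | v | ~a) & (r | v | ~n)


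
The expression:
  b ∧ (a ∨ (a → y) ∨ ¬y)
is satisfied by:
  {b: True}


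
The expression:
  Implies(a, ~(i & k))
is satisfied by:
  {k: False, a: False, i: False}
  {i: True, k: False, a: False}
  {a: True, k: False, i: False}
  {i: True, a: True, k: False}
  {k: True, i: False, a: False}
  {i: True, k: True, a: False}
  {a: True, k: True, i: False}


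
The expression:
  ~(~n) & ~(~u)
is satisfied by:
  {u: True, n: True}


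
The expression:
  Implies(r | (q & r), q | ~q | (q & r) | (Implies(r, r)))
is always true.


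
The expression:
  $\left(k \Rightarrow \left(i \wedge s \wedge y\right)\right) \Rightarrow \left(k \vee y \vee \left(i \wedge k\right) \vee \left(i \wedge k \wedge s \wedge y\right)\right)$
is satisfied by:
  {y: True, k: True}
  {y: True, k: False}
  {k: True, y: False}


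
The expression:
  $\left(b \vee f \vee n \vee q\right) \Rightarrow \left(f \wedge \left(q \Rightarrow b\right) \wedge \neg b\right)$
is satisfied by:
  {f: True, q: False, b: False, n: False}
  {f: False, q: False, b: False, n: False}
  {n: True, f: True, q: False, b: False}


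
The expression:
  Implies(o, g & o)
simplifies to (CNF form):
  g | ~o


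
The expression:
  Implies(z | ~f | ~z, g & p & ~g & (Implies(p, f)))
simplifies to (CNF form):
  False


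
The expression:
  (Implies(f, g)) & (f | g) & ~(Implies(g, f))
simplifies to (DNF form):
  g & ~f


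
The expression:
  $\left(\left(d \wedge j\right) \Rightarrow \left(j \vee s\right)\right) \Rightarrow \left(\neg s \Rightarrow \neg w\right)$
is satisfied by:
  {s: True, w: False}
  {w: False, s: False}
  {w: True, s: True}


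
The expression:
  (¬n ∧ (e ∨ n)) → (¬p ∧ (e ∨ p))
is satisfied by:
  {n: True, p: False, e: False}
  {p: False, e: False, n: False}
  {n: True, e: True, p: False}
  {e: True, p: False, n: False}
  {n: True, p: True, e: False}
  {p: True, n: False, e: False}
  {n: True, e: True, p: True}


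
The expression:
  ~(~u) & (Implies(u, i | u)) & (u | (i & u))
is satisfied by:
  {u: True}


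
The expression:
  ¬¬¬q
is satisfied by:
  {q: False}


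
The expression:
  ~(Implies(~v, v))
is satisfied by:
  {v: False}
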